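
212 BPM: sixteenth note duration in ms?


One quarter-note beat = 60000 / BPM = 60000 / 212 ms
Sixteenth note = 1/4 × quarter note
Duration = 1/4 × 60000 / 212 = 15000 / 212
= 70.8 ms


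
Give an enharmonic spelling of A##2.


Enharmonic notes sound the same pitch but are spelled with different letter names
A## and B name the same pitch class
= B2


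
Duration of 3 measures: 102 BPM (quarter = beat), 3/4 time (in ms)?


Quarter-note beat duration = 60000 / 102 ms
Beats per measure (3/4) = 3
One measure = 3 × 60000 / 102 = 180000 / 102 ms
3 measures = 3 × 180000 / 102 = 540000 / 102
= 5294.1 ms


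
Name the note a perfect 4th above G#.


A 4th spans 4 letter names, so from G we land on C
A perfect 4th = 5 semitones above G#
Spell C at that pitch: C#
= C#


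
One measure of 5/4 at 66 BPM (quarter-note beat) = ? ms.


Let's work it out.
Quarter-note beat duration = 60000 / 66 ms
Beats per measure (5/4) = 5
One measure = 5 × 60000 / 66 = 300000 / 66 ms
= 4545.5 ms


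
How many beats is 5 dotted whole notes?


Solution.
Base whole note = 4 beats
Dot 1 adds half the previous value: +2
One dotted whole = 4 + 2 = 6
5 of them = 5 × 6 = 30
= 30 beats


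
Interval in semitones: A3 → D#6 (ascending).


Absolute semitone position = octave×12 + chromatic position
A3: 3×12 + 9 = 45
D#6: 6×12 + 3 = 75
Difference = 75 - 45 = 30
= 30 semitones


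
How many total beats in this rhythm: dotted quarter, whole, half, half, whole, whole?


Let's work it out.
Beat values:
  dotted quarter = 1.5 beats
  whole = 4 beats
  half = 2 beats
  half = 2 beats
  whole = 4 beats
  whole = 4 beats
Sum = 1.5 + 4 + 2 + 2 + 4 + 4
= 17.5 beats


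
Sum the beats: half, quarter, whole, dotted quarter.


Beat values:
  half = 2 beats
  quarter = 1 beat
  whole = 4 beats
  dotted quarter = 1.5 beats
Sum = 2 + 1 + 4 + 1.5
= 8.5 beats


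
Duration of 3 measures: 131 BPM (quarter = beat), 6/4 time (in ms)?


Let's work it out.
Quarter-note beat duration = 60000 / 131 ms
Beats per measure (6/4) = 6
One measure = 6 × 60000 / 131 = 360000 / 131 ms
3 measures = 3 × 360000 / 131 = 1080000 / 131
= 8244.3 ms


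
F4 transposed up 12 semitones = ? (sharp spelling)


Step by step:
F4: chromatic position 5 in octave 4 → absolute = 4×12 + 5 = 53
Transpose up 12: 53 + 12 = 65
65 = 5×12 + 5 → F in octave 5
Result = F5


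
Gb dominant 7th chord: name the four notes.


Solution.
Dominant 7th chord = root + major 3rd + perfect 5th + minor 7th
Seventh chords stack in thirds, so the letter names are G-B-D-F
Root: Gb
Major 3rd above Gb: Bb
Perfect 5th above Gb: Db
Minor 7th above Gb: Fb
Chord = Gb Bb Db Fb


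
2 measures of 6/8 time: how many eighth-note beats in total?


Time signature 6/8: the bottom number 8 means the eighth note gets one count
The top number 6 means 6 eighth-note beats per measure
Total = 6 × 2 measures
= 12 eighth-note beats


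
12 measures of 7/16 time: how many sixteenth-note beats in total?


Step by step:
Time signature 7/16: the bottom number 16 means the sixteenth note gets one count
The top number 7 means 7 sixteenth-note beats per measure
Total = 7 × 12 measures
= 84 sixteenth-note beats


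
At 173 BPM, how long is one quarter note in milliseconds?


One quarter-note beat = 60000 / BPM = 60000 / 173 ms
Duration = 60000 / 173
= 346.8 ms


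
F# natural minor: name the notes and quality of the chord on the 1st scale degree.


Let's work it out.
F# natural minor scale: F# G# A B C# D E
Diatonic triad on degree 1 stacks scale notes 1, 3, 5: F# A C#
F#→A = 3 semitones; F#→C# = 7 semitones → minor triad
= F# A C# (minor)


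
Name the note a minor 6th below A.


Reasoning:
A 6th spans 6 letter names, so from A we land on C
A minor 6th = 8 semitones below A
Spell C at that pitch: C#
= C#


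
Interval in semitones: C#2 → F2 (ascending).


Let's work it out.
Absolute semitone position = octave×12 + chromatic position
C#2: 2×12 + 1 = 25
F2: 2×12 + 5 = 29
Difference = 29 - 25 = 4
= 4 semitones


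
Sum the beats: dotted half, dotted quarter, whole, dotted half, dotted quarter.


Step by step:
Beat values:
  dotted half = 3 beats
  dotted quarter = 1.5 beats
  whole = 4 beats
  dotted half = 3 beats
  dotted quarter = 1.5 beats
Sum = 3 + 1.5 + 4 + 3 + 1.5
= 13 beats


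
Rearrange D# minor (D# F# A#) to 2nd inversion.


Reasoning:
Root position: D# F# A#
2nd inversion: move root and 3rd up an octave
Bass note: A#
Notes (bottom to top) = A# D# F#


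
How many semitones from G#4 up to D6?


Reasoning:
Absolute semitone position = octave×12 + chromatic position
G#4: 4×12 + 8 = 56
D6: 6×12 + 2 = 74
Difference = 74 - 56 = 18
= 18 semitones


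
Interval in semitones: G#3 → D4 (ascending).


Step by step:
Absolute semitone position = octave×12 + chromatic position
G#3: 3×12 + 8 = 44
D4: 4×12 + 2 = 50
Difference = 50 - 44 = 6
= 6 semitones


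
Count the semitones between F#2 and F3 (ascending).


Reasoning:
Absolute semitone position = octave×12 + chromatic position
F#2: 2×12 + 6 = 30
F3: 3×12 + 5 = 41
Difference = 41 - 30 = 11
= 11 semitones


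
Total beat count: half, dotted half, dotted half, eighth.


Beat values:
  half = 2 beats
  dotted half = 3 beats
  dotted half = 3 beats
  eighth = 0.5 beats
Sum = 2 + 3 + 3 + 0.5
= 8.5 beats


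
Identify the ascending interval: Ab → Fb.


Step by step:
Letter names: A → F spans 6 letter names → a 6th
Semitones: Ab → Fb = 8 half-steps
A 6th of 8 semitones is a minor 6th
= minor 6th


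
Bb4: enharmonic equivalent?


Enharmonic notes sound the same pitch but are spelled with different letter names
Bb and A# name the same pitch class
= A#4


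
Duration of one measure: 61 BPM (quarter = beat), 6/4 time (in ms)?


Quarter-note beat duration = 60000 / 61 ms
Beats per measure (6/4) = 6
One measure = 6 × 60000 / 61 = 360000 / 61 ms
= 5901.6 ms


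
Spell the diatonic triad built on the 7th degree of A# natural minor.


Let's work it out.
A# natural minor scale: A# B# C# D# E# F# G#
Diatonic triad on degree 7 stacks scale notes 7, 2, 4: G# B# D#
G#→B# = 4 semitones; G#→D# = 7 semitones → major triad
= G# B# D# (major)


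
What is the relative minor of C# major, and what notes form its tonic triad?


Let's work it out.
The relative minor shares the major's key signature and starts on its 6th degree
6th degree = a major 6th above the tonic; a major 6th above C# is A#
→ relative minor of C# major is A# minor
Tonic triad of A# minor = root + minor 3rd + perfect 5th = A# C# E#
= A# minor; triad = A# C# E#


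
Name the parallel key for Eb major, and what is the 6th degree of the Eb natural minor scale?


Parallel keys share the same tonic but differ in mode
Eb major → parallel is Eb minor
Eb natural minor scale: Eb F Gb Ab Bb Cb Db
= Eb minor; 6th degree = Cb


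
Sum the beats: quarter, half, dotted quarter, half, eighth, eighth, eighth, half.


Let's work it out.
Beat values:
  quarter = 1 beat
  half = 2 beats
  dotted quarter = 1.5 beats
  half = 2 beats
  eighth = 0.5 beats
  eighth = 0.5 beats
  eighth = 0.5 beats
  half = 2 beats
Sum = 1 + 2 + 1.5 + 2 + 0.5 + 0.5 + 0.5 + 2
= 10 beats


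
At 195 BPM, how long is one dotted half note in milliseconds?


Working:
One quarter-note beat = 60000 / BPM = 60000 / 195 ms
Dotted half note = 3 × quarter note
Duration = 3 × 60000 / 195 = 180000 / 195
= 923.1 ms


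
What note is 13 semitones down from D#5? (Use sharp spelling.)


Working:
D#5: chromatic position 3 in octave 5 → absolute = 5×12 + 3 = 63
Transpose down 13: 63 - 13 = 50
50 = 4×12 + 2 → D in octave 4
Result = D4


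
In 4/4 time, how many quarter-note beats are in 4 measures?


Time signature 4/4: the bottom number 4 means the quarter note gets one count
The top number 4 means 4 quarter-note beats per measure
Total = 4 × 4 measures
= 16 quarter-note beats


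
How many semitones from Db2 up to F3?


Working:
Absolute semitone position = octave×12 + chromatic position
Db2: 2×12 + 1 = 25
F3: 3×12 + 5 = 41
Difference = 41 - 25 = 16
= 16 semitones


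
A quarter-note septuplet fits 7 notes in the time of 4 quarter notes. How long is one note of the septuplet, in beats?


Let's work it out.
Septuplet: 7 notes occupy the space of 4 quarter notes
Space = 4 × 1 = 4 beats
Each septuplet note = 4 / 7 = 4/7 beats
= 4/7 beats


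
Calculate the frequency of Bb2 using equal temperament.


f = 440 × 2^(n/12) where n = semitones from A4
Bb2: -23 semitones from A4
f = 440 × 2^(-23/12)
f = 116.54 Hz


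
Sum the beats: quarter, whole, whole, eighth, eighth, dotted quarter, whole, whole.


Step by step:
Beat values:
  quarter = 1 beat
  whole = 4 beats
  whole = 4 beats
  eighth = 0.5 beats
  eighth = 0.5 beats
  dotted quarter = 1.5 beats
  whole = 4 beats
  whole = 4 beats
Sum = 1 + 4 + 4 + 0.5 + 0.5 + 1.5 + 4 + 4
= 19.5 beats


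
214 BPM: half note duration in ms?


Reasoning:
One quarter-note beat = 60000 / BPM = 60000 / 214 ms
Half note = 2 × quarter note
Duration = 2 × 60000 / 214 = 120000 / 214
= 560.7 ms


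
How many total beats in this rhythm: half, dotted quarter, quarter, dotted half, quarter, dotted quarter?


Step by step:
Beat values:
  half = 2 beats
  dotted quarter = 1.5 beats
  quarter = 1 beat
  dotted half = 3 beats
  quarter = 1 beat
  dotted quarter = 1.5 beats
Sum = 2 + 1.5 + 1 + 3 + 1 + 1.5
= 10 beats


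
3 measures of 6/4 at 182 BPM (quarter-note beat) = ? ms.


Reasoning:
Quarter-note beat duration = 60000 / 182 ms
Beats per measure (6/4) = 6
One measure = 6 × 60000 / 182 = 360000 / 182 ms
3 measures = 3 × 360000 / 182 = 1080000 / 182
= 5934.1 ms


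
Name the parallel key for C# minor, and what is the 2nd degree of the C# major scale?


Parallel keys share the same tonic but differ in mode
C# minor → parallel is C# major
C# major scale: C# D# E# F# G# A# B#
= C# major; 2nd degree = D#


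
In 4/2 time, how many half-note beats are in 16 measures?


Step by step:
Time signature 4/2: the bottom number 2 means the half note gets one count
The top number 4 means 4 half-note beats per measure
Total = 4 × 16 measures
= 64 half-note beats


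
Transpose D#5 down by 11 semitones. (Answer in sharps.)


D#5: chromatic position 3 in octave 5 → absolute = 5×12 + 3 = 63
Transpose down 11: 63 - 11 = 52
52 = 4×12 + 4 → E in octave 4
Result = E4


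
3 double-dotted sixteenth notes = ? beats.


Working:
Base sixteenth note = 1/4 beats
Dot 1 adds half the previous value: +1/8
Dot 2 adds half the previous value: +1/16
One double-dotted sixteenth = 1/4 + 1/8 + 1/16 = 7/16
3 of them = 3 × 7/16 = 21/16
= 21/16 beats


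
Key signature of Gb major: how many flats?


Let's work it out.
Flat major keys: C(0), F(1), Bb(2), Eb(3), Ab(4), Db(5), Gb(6), Cb(7)
Gb major has 6 flats
Order of flats: Bb Eb Ab Db Gb Cb Fb → first 6: Bb, Eb, Ab, Db, Gb, Cb
= 6 flats


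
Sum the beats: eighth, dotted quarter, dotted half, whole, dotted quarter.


Beat values:
  eighth = 0.5 beats
  dotted quarter = 1.5 beats
  dotted half = 3 beats
  whole = 4 beats
  dotted quarter = 1.5 beats
Sum = 0.5 + 1.5 + 3 + 4 + 1.5
= 10.5 beats


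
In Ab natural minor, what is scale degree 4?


Natural minor scale pattern: W-H-W-W-H-W-W (2-1-2-2-1-2-2 semitones)
Starting from Ab:
  Ab + 2 semitones → Bb
  Bb + 1 semitone → Cb
  Cb + 2 semitones → Db
  Db + 2 semitones → Eb
  Eb + 1 semitone → Fb
  Fb + 2 semitones → Gb
  Gb + 2 semitones → Ab
Scale: Ab Bb Cb Db Eb Fb Gb
Degree 4 = Db


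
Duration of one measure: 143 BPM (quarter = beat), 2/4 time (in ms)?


Let's work it out.
Quarter-note beat duration = 60000 / 143 ms
Beats per measure (2/4) = 2
One measure = 2 × 60000 / 143 = 120000 / 143 ms
= 839.2 ms


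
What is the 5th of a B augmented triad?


Working:
Augmented triad = root + major 3rd (4 semitones) + augmented 5th (8 semitones)
A triad on B stacks thirds, so the chord tones use letter names B-D-F
Root: B
Major 3rd above B: D#
Augmented 5th above B: F##
The 5th = F##


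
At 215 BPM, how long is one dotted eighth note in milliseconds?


Step by step:
One quarter-note beat = 60000 / BPM = 60000 / 215 ms
Dotted eighth note = 3/4 × quarter note
Duration = 3/4 × 60000 / 215 = 45000 / 215
= 209.3 ms


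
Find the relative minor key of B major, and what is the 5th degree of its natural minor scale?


Let's work it out.
The relative minor shares the major's key signature and starts on its 6th degree
6th degree = a major 6th above the tonic; a major 6th above B is G#
→ relative minor of B major is G# minor
G# natural minor scale: G# A# B C# D# E F#
= G# minor; 5th degree = D#


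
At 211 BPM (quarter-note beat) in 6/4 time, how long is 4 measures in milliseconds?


Reasoning:
Quarter-note beat duration = 60000 / 211 ms
Beats per measure (6/4) = 6
One measure = 6 × 60000 / 211 = 360000 / 211 ms
4 measures = 4 × 360000 / 211 = 1440000 / 211
= 6824.6 ms


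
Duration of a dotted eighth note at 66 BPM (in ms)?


One quarter-note beat = 60000 / BPM = 60000 / 66 ms
Dotted eighth note = 3/4 × quarter note
Duration = 3/4 × 60000 / 66 = 45000 / 66
= 681.8 ms


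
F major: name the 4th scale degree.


Working:
Major scale pattern: W-W-H-W-W-W-H (2-2-1-2-2-2-1 semitones)
Starting from F:
  F + 2 semitones → G
  G + 2 semitones → A
  A + 1 semitone → Bb
  Bb + 2 semitones → C
  C + 2 semitones → D
  D + 2 semitones → E
  E + 1 semitone → F
Scale: F G A Bb C D E
Degree 4 = Bb


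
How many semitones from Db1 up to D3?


Absolute semitone position = octave×12 + chromatic position
Db1: 1×12 + 1 = 13
D3: 3×12 + 2 = 38
Difference = 38 - 13 = 25
= 25 semitones


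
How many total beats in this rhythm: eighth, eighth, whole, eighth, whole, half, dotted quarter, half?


Beat values:
  eighth = 0.5 beats
  eighth = 0.5 beats
  whole = 4 beats
  eighth = 0.5 beats
  whole = 4 beats
  half = 2 beats
  dotted quarter = 1.5 beats
  half = 2 beats
Sum = 0.5 + 0.5 + 4 + 0.5 + 4 + 2 + 1.5 + 2
= 15 beats


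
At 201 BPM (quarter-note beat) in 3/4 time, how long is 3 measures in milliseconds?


Step by step:
Quarter-note beat duration = 60000 / 201 ms
Beats per measure (3/4) = 3
One measure = 3 × 60000 / 201 = 180000 / 201 ms
3 measures = 3 × 180000 / 201 = 540000 / 201
= 2686.6 ms


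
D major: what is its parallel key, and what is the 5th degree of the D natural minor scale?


Working:
Parallel keys share the same tonic but differ in mode
D major → parallel is D minor
D natural minor scale: D E F G A Bb C
= D minor; 5th degree = A


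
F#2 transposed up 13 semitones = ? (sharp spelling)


Step by step:
F#2: chromatic position 6 in octave 2 → absolute = 2×12 + 6 = 30
Transpose up 13: 30 + 13 = 43
43 = 3×12 + 7 → G in octave 3
Result = G3


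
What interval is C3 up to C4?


Working:
Letter names: C → C spans 8 letter names → an octave
Semitones: C3 → C4 = 12 half-steps
An octave of 12 semitones is a perfect octave
= perfect octave


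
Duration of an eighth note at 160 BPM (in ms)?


Step by step:
One quarter-note beat = 60000 / BPM = 60000 / 160 ms
Eighth note = 1/2 × quarter note
Duration = 1/2 × 60000 / 160 = 30000 / 160
= 187.5 ms


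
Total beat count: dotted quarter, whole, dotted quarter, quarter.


Let's work it out.
Beat values:
  dotted quarter = 1.5 beats
  whole = 4 beats
  dotted quarter = 1.5 beats
  quarter = 1 beat
Sum = 1.5 + 4 + 1.5 + 1
= 8 beats


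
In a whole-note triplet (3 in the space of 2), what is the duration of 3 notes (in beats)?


Step by step:
Triplet: 3 notes occupy the space of 2 whole notes
Space = 2 × 4 = 8 beats
Each triplet note = 8 / 3 = 8/3 beats
3 notes = 3 × 8/3 = 8
= 8 beats


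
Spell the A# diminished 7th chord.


Diminished 7th chord = root + minor 3rd + diminished 5th + diminished 7th
Seventh chords stack in thirds, so the letter names are A-C-E-G
Root: A#
Minor 3rd above A#: C#
Diminished 5th above A#: E
Diminished 7th above A#: G
Chord = A# C# E G


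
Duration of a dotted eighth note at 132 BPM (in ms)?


Working:
One quarter-note beat = 60000 / BPM = 60000 / 132 ms
Dotted eighth note = 3/4 × quarter note
Duration = 3/4 × 60000 / 132 = 45000 / 132
= 340.9 ms


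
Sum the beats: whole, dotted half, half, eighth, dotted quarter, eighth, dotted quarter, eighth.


Reasoning:
Beat values:
  whole = 4 beats
  dotted half = 3 beats
  half = 2 beats
  eighth = 0.5 beats
  dotted quarter = 1.5 beats
  eighth = 0.5 beats
  dotted quarter = 1.5 beats
  eighth = 0.5 beats
Sum = 4 + 3 + 2 + 0.5 + 1.5 + 0.5 + 1.5 + 0.5
= 13.5 beats


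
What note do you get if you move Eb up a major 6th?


Let's work it out.
major 6th: 6 letter names, 9 semitones
Letter: E + 5 → C
Pitch: Eb + 9 semitones, spelled as a C → C
= C


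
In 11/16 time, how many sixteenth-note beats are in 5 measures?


Step by step:
Time signature 11/16: the bottom number 16 means the sixteenth note gets one count
The top number 11 means 11 sixteenth-note beats per measure
Total = 11 × 5 measures
= 55 sixteenth-note beats


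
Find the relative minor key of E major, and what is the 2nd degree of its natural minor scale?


Solution.
The relative minor shares the major's key signature and starts on its 6th degree
6th degree = a major 6th above the tonic; a major 6th above E is C#
→ relative minor of E major is C# minor
C# natural minor scale: C# D# E F# G# A B
= C# minor; 2nd degree = D#


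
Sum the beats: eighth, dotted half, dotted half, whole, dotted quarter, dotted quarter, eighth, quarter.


Solution.
Beat values:
  eighth = 0.5 beats
  dotted half = 3 beats
  dotted half = 3 beats
  whole = 4 beats
  dotted quarter = 1.5 beats
  dotted quarter = 1.5 beats
  eighth = 0.5 beats
  quarter = 1 beat
Sum = 0.5 + 3 + 3 + 4 + 1.5 + 1.5 + 0.5 + 1
= 15 beats


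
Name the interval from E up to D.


Let's work it out.
Letter names: E → D spans 7 letter names → a 7th
Semitones: E → D = 10 half-steps
A 7th of 10 semitones is a minor 7th
= minor 7th


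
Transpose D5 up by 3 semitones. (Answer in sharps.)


D5: chromatic position 2 in octave 5 → absolute = 5×12 + 2 = 62
Transpose up 3: 62 + 3 = 65
65 = 5×12 + 5 → F in octave 5
Result = F5


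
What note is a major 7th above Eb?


A 7th spans 7 letter names, so from E we land on D
A major 7th = 11 semitones above Eb
Spell D at that pitch: D
= D


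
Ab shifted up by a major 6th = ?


major 6th: 6 letter names, 9 semitones
Letter: A + 5 → F
Pitch: Ab + 9 semitones, spelled as an F → F
= F


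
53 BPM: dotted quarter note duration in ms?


One quarter-note beat = 60000 / BPM = 60000 / 53 ms
Dotted quarter note = 3/2 × quarter note
Duration = 3/2 × 60000 / 53 = 90000 / 53
= 1698.1 ms


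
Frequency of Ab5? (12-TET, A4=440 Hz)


Working:
f = 440 × 2^(n/12) where n = semitones from A4
Ab5: 11 semitones from A4
f = 440 × 2^(11/12)
f = 830.61 Hz


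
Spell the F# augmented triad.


Augmented triad = root + major 3rd (4 semitones) + augmented 5th (8 semitones)
A triad on F# stacks thirds, so the chord tones use letter names F-A-C
Root: F#
Major 3rd above F#: A#
Augmented 5th above F#: C##
Chord = F# A# C##


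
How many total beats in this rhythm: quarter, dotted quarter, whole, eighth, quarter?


Working:
Beat values:
  quarter = 1 beat
  dotted quarter = 1.5 beats
  whole = 4 beats
  eighth = 0.5 beats
  quarter = 1 beat
Sum = 1 + 1.5 + 4 + 0.5 + 1
= 8 beats


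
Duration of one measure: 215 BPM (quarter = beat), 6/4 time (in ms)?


Solution.
Quarter-note beat duration = 60000 / 215 ms
Beats per measure (6/4) = 6
One measure = 6 × 60000 / 215 = 360000 / 215 ms
= 1674.4 ms


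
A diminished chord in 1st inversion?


Root position: A C Eb
1st inversion: move root up an octave
Bass note: C
Notes (bottom to top) = C Eb A


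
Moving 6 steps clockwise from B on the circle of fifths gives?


Let's work it out.
Each clockwise step on the circle of fifths moves up a perfect 5th
From B: B → F#/Gb → Db → Ab → Eb → Bb → F
= F


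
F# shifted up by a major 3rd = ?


Reasoning:
major 3rd: 3 letter names, 4 semitones
Letter: F + 2 → A
Pitch: F# + 4 semitones, spelled as an A → A#
= A#


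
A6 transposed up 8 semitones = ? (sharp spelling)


A6: chromatic position 9 in octave 6 → absolute = 6×12 + 9 = 81
Transpose up 8: 81 + 8 = 89
89 = 7×12 + 5 → F in octave 7
Result = F7


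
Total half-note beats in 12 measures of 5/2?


Reasoning:
Time signature 5/2: the bottom number 2 means the half note gets one count
The top number 5 means 5 half-note beats per measure
Total = 5 × 12 measures
= 60 half-note beats


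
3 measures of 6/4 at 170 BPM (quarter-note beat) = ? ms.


Step by step:
Quarter-note beat duration = 60000 / 170 ms
Beats per measure (6/4) = 6
One measure = 6 × 60000 / 170 = 360000 / 170 ms
3 measures = 3 × 360000 / 170 = 1080000 / 170
= 6352.9 ms


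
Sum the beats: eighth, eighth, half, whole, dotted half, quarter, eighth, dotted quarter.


Solution.
Beat values:
  eighth = 0.5 beats
  eighth = 0.5 beats
  half = 2 beats
  whole = 4 beats
  dotted half = 3 beats
  quarter = 1 beat
  eighth = 0.5 beats
  dotted quarter = 1.5 beats
Sum = 0.5 + 0.5 + 2 + 4 + 3 + 1 + 0.5 + 1.5
= 13 beats


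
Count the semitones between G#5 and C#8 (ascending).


Solution.
Absolute semitone position = octave×12 + chromatic position
G#5: 5×12 + 8 = 68
C#8: 8×12 + 1 = 97
Difference = 97 - 68 = 29
= 29 semitones


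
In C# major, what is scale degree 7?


Working:
Major scale pattern: W-W-H-W-W-W-H (2-2-1-2-2-2-1 semitones)
Starting from C#:
  C# + 2 semitones → D#
  D# + 2 semitones → E#
  E# + 1 semitone → F#
  F# + 2 semitones → G#
  G# + 2 semitones → A#
  A# + 2 semitones → B#
  B# + 1 semitone → C#
Scale: C# D# E# F# G# A# B#
Degree 7 = B#


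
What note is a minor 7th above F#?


Step by step:
A 7th spans 7 letter names, so from F we land on E
A minor 7th = 10 semitones above F#
Spell E at that pitch: E
= E


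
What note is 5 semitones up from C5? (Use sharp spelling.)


Reasoning:
C5: chromatic position 0 in octave 5 → absolute = 5×12 + 0 = 60
Transpose up 5: 60 + 5 = 65
65 = 5×12 + 5 → F in octave 5
Result = F5


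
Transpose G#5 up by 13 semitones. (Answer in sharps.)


G#5: chromatic position 8 in octave 5 → absolute = 5×12 + 8 = 68
Transpose up 13: 68 + 13 = 81
81 = 6×12 + 9 → A in octave 6
Result = A6


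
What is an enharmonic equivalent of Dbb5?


Enharmonic notes sound the same pitch but are spelled with different letter names
Dbb and C name the same pitch class
= C5


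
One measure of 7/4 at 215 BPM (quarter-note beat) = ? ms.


Quarter-note beat duration = 60000 / 215 ms
Beats per measure (7/4) = 7
One measure = 7 × 60000 / 215 = 420000 / 215 ms
= 1953.5 ms


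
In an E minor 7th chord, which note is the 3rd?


Let's work it out.
Minor 7th chord = root + minor 3rd + perfect 5th + minor 7th
Seventh chords stack in thirds, so the letter names are E-G-B-D
Root: E
Minor 3rd above E: G
Perfect 5th above E: B
Minor 7th above E: D
The 3rd = G


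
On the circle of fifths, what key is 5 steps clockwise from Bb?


Each clockwise step on the circle of fifths moves up a perfect 5th
From Bb: Bb → F → C → G → D → A
= A


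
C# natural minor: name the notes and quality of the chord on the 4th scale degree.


Working:
C# natural minor scale: C# D# E F# G# A B
Diatonic triad on degree 4 stacks scale notes 4, 6, 1: F# A C#
F#→A = 3 semitones; F#→C# = 7 semitones → minor triad
= F# A C# (minor)


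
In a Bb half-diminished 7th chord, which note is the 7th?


Half-diminished 7th chord = root + minor 3rd + diminished 5th + minor 7th
Seventh chords stack in thirds, so the letter names are B-D-F-A
Root: Bb
Minor 3rd above Bb: Db
Diminished 5th above Bb: Fb
Minor 7th above Bb: Ab
The 7th = Ab


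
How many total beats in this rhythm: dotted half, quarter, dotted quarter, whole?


Solution.
Beat values:
  dotted half = 3 beats
  quarter = 1 beat
  dotted quarter = 1.5 beats
  whole = 4 beats
Sum = 3 + 1 + 1.5 + 4
= 9.5 beats


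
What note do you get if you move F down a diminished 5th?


diminished 5th: 5 letter names, 6 semitones
Letter: F - 4 → B
Pitch: F - 6 semitones, spelled as a B → B
= B


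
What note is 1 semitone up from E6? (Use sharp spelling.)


Let's work it out.
E6: chromatic position 4 in octave 6 → absolute = 6×12 + 4 = 76
Transpose up 1: 76 + 1 = 77
77 = 6×12 + 5 → F in octave 6
Result = F6


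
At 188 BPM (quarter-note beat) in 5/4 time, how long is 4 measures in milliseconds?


Working:
Quarter-note beat duration = 60000 / 188 ms
Beats per measure (5/4) = 5
One measure = 5 × 60000 / 188 = 300000 / 188 ms
4 measures = 4 × 300000 / 188 = 1200000 / 188
= 6383.0 ms


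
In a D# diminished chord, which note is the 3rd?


Step by step:
Diminished triad = root + minor 3rd (3 semitones) + diminished 5th (6 semitones)
A triad on D# stacks thirds, so the chord tones use letter names D-F-A
Root: D#
Minor 3rd above D#: F#
Diminished 5th above D#: A
The 3rd = F#


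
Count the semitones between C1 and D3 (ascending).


Solution.
Absolute semitone position = octave×12 + chromatic position
C1: 1×12 + 0 = 12
D3: 3×12 + 2 = 38
Difference = 38 - 12 = 26
= 26 semitones


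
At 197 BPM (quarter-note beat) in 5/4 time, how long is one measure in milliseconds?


Quarter-note beat duration = 60000 / 197 ms
Beats per measure (5/4) = 5
One measure = 5 × 60000 / 197 = 300000 / 197 ms
= 1522.8 ms


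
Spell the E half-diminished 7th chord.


Working:
Half-diminished 7th chord = root + minor 3rd + diminished 5th + minor 7th
Seventh chords stack in thirds, so the letter names are E-G-B-D
Root: E
Minor 3rd above E: G
Diminished 5th above E: Bb
Minor 7th above E: D
Chord = E G Bb D


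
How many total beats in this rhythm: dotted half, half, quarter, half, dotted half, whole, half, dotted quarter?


Step by step:
Beat values:
  dotted half = 3 beats
  half = 2 beats
  quarter = 1 beat
  half = 2 beats
  dotted half = 3 beats
  whole = 4 beats
  half = 2 beats
  dotted quarter = 1.5 beats
Sum = 3 + 2 + 1 + 2 + 3 + 4 + 2 + 1.5
= 18.5 beats


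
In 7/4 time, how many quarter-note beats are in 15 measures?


Let's work it out.
Time signature 7/4: the bottom number 4 means the quarter note gets one count
The top number 7 means 7 quarter-note beats per measure
Total = 7 × 15 measures
= 105 quarter-note beats


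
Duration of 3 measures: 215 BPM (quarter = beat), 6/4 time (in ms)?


Quarter-note beat duration = 60000 / 215 ms
Beats per measure (6/4) = 6
One measure = 6 × 60000 / 215 = 360000 / 215 ms
3 measures = 3 × 360000 / 215 = 1080000 / 215
= 5023.3 ms


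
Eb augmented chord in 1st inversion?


Reasoning:
Root position: Eb G B
1st inversion: move root up an octave
Bass note: G
Notes (bottom to top) = G B Eb


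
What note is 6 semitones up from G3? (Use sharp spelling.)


Solution.
G3: chromatic position 7 in octave 3 → absolute = 3×12 + 7 = 43
Transpose up 6: 43 + 6 = 49
49 = 4×12 + 1 → C# in octave 4
Result = C#4


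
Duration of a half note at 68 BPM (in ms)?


Working:
One quarter-note beat = 60000 / BPM = 60000 / 68 ms
Half note = 2 × quarter note
Duration = 2 × 60000 / 68 = 120000 / 68
= 1764.7 ms


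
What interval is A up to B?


Letter names: A → B spans 2 letter names → a 2nd
Semitones: A → B = 2 half-steps
A 2nd of 2 semitones is a major 2nd
= major 2nd


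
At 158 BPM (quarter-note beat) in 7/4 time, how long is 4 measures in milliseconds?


Working:
Quarter-note beat duration = 60000 / 158 ms
Beats per measure (7/4) = 7
One measure = 7 × 60000 / 158 = 420000 / 158 ms
4 measures = 4 × 420000 / 158 = 1680000 / 158
= 10632.9 ms


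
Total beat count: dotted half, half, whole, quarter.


Beat values:
  dotted half = 3 beats
  half = 2 beats
  whole = 4 beats
  quarter = 1 beat
Sum = 3 + 2 + 4 + 1
= 10 beats


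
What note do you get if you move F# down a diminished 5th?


diminished 5th: 5 letter names, 6 semitones
Letter: F - 4 → B
Pitch: F# - 6 semitones, spelled as a B → B#
= B#


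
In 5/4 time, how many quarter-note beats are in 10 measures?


Working:
Time signature 5/4: the bottom number 4 means the quarter note gets one count
The top number 5 means 5 quarter-note beats per measure
Total = 5 × 10 measures
= 50 quarter-note beats


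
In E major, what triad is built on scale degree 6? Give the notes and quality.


Reasoning:
E major scale: E F# G# A B C# D#
Diatonic triad on degree 6 stacks scale notes 6, 1, 3: C# E G#
C#→E = 3 semitones; C#→G# = 7 semitones → minor triad
= C# E G# (minor)


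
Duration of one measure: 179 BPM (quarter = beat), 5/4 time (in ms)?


Reasoning:
Quarter-note beat duration = 60000 / 179 ms
Beats per measure (5/4) = 5
One measure = 5 × 60000 / 179 = 300000 / 179 ms
= 1676.0 ms


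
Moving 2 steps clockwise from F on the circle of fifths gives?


Let's work it out.
Each clockwise step on the circle of fifths moves up a perfect 5th
From F: F → C → G
= G


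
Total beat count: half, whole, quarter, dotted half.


Beat values:
  half = 2 beats
  whole = 4 beats
  quarter = 1 beat
  dotted half = 3 beats
Sum = 2 + 4 + 1 + 3
= 10 beats


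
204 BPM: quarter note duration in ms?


One quarter-note beat = 60000 / BPM = 60000 / 204 ms
Duration = 60000 / 204
= 294.1 ms


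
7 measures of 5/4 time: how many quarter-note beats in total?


Time signature 5/4: the bottom number 4 means the quarter note gets one count
The top number 5 means 5 quarter-note beats per measure
Total = 5 × 7 measures
= 35 quarter-note beats


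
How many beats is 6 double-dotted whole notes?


Base whole note = 4 beats
Dot 1 adds half the previous value: +2
Dot 2 adds half the previous value: +1
One double-dotted whole = 4 + 2 + 1 = 7
6 of them = 6 × 7 = 42
= 42 beats


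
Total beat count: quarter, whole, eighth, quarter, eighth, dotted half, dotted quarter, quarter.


Reasoning:
Beat values:
  quarter = 1 beat
  whole = 4 beats
  eighth = 0.5 beats
  quarter = 1 beat
  eighth = 0.5 beats
  dotted half = 3 beats
  dotted quarter = 1.5 beats
  quarter = 1 beat
Sum = 1 + 4 + 0.5 + 1 + 0.5 + 3 + 1.5 + 1
= 12.5 beats


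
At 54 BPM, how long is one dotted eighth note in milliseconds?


Reasoning:
One quarter-note beat = 60000 / BPM = 60000 / 54 ms
Dotted eighth note = 3/4 × quarter note
Duration = 3/4 × 60000 / 54 = 45000 / 54
= 833.3 ms


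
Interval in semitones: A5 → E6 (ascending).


Let's work it out.
Absolute semitone position = octave×12 + chromatic position
A5: 5×12 + 9 = 69
E6: 6×12 + 4 = 76
Difference = 76 - 69 = 7
= 7 semitones


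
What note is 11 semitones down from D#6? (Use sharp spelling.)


Working:
D#6: chromatic position 3 in octave 6 → absolute = 6×12 + 3 = 75
Transpose down 11: 75 - 11 = 64
64 = 5×12 + 4 → E in octave 5
Result = E5


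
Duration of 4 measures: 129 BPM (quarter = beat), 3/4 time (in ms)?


Working:
Quarter-note beat duration = 60000 / 129 ms
Beats per measure (3/4) = 3
One measure = 3 × 60000 / 129 = 180000 / 129 ms
4 measures = 4 × 180000 / 129 = 720000 / 129
= 5581.4 ms


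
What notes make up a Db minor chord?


Minor triad = root + minor 3rd (3 semitones) + perfect 5th (7 semitones)
A triad on Db stacks thirds, so the chord tones use letter names D-F-A
Root: Db
Minor 3rd above Db: Fb
Perfect 5th above Db: Ab
Chord = Db Fb Ab


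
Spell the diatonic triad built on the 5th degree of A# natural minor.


Let's work it out.
A# natural minor scale: A# B# C# D# E# F# G#
Diatonic triad on degree 5 stacks scale notes 5, 7, 2: E# G# B#
E#→G# = 3 semitones; E#→B# = 7 semitones → minor triad
= E# G# B# (minor)


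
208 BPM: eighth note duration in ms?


Reasoning:
One quarter-note beat = 60000 / BPM = 60000 / 208 ms
Eighth note = 1/2 × quarter note
Duration = 1/2 × 60000 / 208 = 30000 / 208
= 144.2 ms


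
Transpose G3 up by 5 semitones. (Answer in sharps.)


Working:
G3: chromatic position 7 in octave 3 → absolute = 3×12 + 7 = 43
Transpose up 5: 43 + 5 = 48
48 = 4×12 + 0 → C in octave 4
Result = C4


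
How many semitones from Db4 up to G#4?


Solution.
Absolute semitone position = octave×12 + chromatic position
Db4: 4×12 + 1 = 49
G#4: 4×12 + 8 = 56
Difference = 56 - 49 = 7
= 7 semitones


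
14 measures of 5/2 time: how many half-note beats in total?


Reasoning:
Time signature 5/2: the bottom number 2 means the half note gets one count
The top number 5 means 5 half-note beats per measure
Total = 5 × 14 measures
= 70 half-note beats


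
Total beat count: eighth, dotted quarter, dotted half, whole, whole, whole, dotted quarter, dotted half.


Working:
Beat values:
  eighth = 0.5 beats
  dotted quarter = 1.5 beats
  dotted half = 3 beats
  whole = 4 beats
  whole = 4 beats
  whole = 4 beats
  dotted quarter = 1.5 beats
  dotted half = 3 beats
Sum = 0.5 + 1.5 + 3 + 4 + 4 + 4 + 1.5 + 3
= 21.5 beats


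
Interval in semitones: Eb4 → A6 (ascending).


Solution.
Absolute semitone position = octave×12 + chromatic position
Eb4: 4×12 + 3 = 51
A6: 6×12 + 9 = 81
Difference = 81 - 51 = 30
= 30 semitones


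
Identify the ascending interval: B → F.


Letter names: B → F spans 5 letter names → a 5th
Semitones: B → F = 6 half-steps
A 5th of 6 semitones is a diminished 5th
= diminished 5th


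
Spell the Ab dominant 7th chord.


Working:
Dominant 7th chord = root + major 3rd + perfect 5th + minor 7th
Seventh chords stack in thirds, so the letter names are A-C-E-G
Root: Ab
Major 3rd above Ab: C
Perfect 5th above Ab: Eb
Minor 7th above Ab: Gb
Chord = Ab C Eb Gb


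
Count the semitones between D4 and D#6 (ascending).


Step by step:
Absolute semitone position = octave×12 + chromatic position
D4: 4×12 + 2 = 50
D#6: 6×12 + 3 = 75
Difference = 75 - 50 = 25
= 25 semitones


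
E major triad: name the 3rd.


Major triad = root + major 3rd (4 semitones) + perfect 5th (7 semitones)
A triad on E stacks thirds, so the chord tones use letter names E-G-B
Root: E
Major 3rd above E: G#
Perfect 5th above E: B
The 3rd = G#


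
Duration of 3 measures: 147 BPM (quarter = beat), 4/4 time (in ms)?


Working:
Quarter-note beat duration = 60000 / 147 ms
Beats per measure (4/4) = 4
One measure = 4 × 60000 / 147 = 240000 / 147 ms
3 measures = 3 × 240000 / 147 = 720000 / 147
= 4898.0 ms


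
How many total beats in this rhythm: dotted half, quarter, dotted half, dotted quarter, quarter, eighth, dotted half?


Solution.
Beat values:
  dotted half = 3 beats
  quarter = 1 beat
  dotted half = 3 beats
  dotted quarter = 1.5 beats
  quarter = 1 beat
  eighth = 0.5 beats
  dotted half = 3 beats
Sum = 3 + 1 + 3 + 1.5 + 1 + 0.5 + 3
= 13 beats


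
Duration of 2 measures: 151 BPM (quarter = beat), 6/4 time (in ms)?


Quarter-note beat duration = 60000 / 151 ms
Beats per measure (6/4) = 6
One measure = 6 × 60000 / 151 = 360000 / 151 ms
2 measures = 2 × 360000 / 151 = 720000 / 151
= 4768.2 ms


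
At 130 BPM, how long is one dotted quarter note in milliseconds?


One quarter-note beat = 60000 / BPM = 60000 / 130 ms
Dotted quarter note = 3/2 × quarter note
Duration = 3/2 × 60000 / 130 = 90000 / 130
= 692.3 ms


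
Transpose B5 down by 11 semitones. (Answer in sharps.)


B5: chromatic position 11 in octave 5 → absolute = 5×12 + 11 = 71
Transpose down 11: 71 - 11 = 60
60 = 5×12 + 0 → C in octave 5
Result = C5


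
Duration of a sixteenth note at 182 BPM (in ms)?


One quarter-note beat = 60000 / BPM = 60000 / 182 ms
Sixteenth note = 1/4 × quarter note
Duration = 1/4 × 60000 / 182 = 15000 / 182
= 82.4 ms


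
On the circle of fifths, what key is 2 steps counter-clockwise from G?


Let's work it out.
Each counter-clockwise step moves down a perfect 5th (= up a perfect 4th)
From G: G → C → F
= F


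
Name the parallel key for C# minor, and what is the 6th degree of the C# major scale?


Solution.
Parallel keys share the same tonic but differ in mode
C# minor → parallel is C# major
C# major scale: C# D# E# F# G# A# B#
= C# major; 6th degree = A#


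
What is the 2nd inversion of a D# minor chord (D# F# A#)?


Root position: D# F# A#
2nd inversion: move root and 3rd up an octave
Bass note: A#
Notes (bottom to top) = A# D# F#


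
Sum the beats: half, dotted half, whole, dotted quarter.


Step by step:
Beat values:
  half = 2 beats
  dotted half = 3 beats
  whole = 4 beats
  dotted quarter = 1.5 beats
Sum = 2 + 3 + 4 + 1.5
= 10.5 beats


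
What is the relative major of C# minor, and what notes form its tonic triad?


The relative major shares the key signature and is a minor 3rd above the minor tonic
A minor 3rd above C# is E
→ relative major of C# minor is E major
Tonic triad of E major = root + major 3rd + perfect 5th = E G# B
= E major; triad = E G# B


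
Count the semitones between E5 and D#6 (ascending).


Reasoning:
Absolute semitone position = octave×12 + chromatic position
E5: 5×12 + 4 = 64
D#6: 6×12 + 3 = 75
Difference = 75 - 64 = 11
= 11 semitones


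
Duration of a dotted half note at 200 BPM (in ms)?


One quarter-note beat = 60000 / BPM = 60000 / 200 ms
Dotted half note = 3 × quarter note
Duration = 3 × 60000 / 200 = 180000 / 200
= 900.0 ms


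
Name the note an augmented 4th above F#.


Solution.
A 4th spans 4 letter names, so from F we land on B
An augmented 4th = 6 semitones above F#
Spell B at that pitch: B#
= B#


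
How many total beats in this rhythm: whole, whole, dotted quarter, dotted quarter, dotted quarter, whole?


Solution.
Beat values:
  whole = 4 beats
  whole = 4 beats
  dotted quarter = 1.5 beats
  dotted quarter = 1.5 beats
  dotted quarter = 1.5 beats
  whole = 4 beats
Sum = 4 + 4 + 1.5 + 1.5 + 1.5 + 4
= 16.5 beats


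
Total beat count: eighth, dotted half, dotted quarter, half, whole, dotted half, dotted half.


Solution.
Beat values:
  eighth = 0.5 beats
  dotted half = 3 beats
  dotted quarter = 1.5 beats
  half = 2 beats
  whole = 4 beats
  dotted half = 3 beats
  dotted half = 3 beats
Sum = 0.5 + 3 + 1.5 + 2 + 4 + 3 + 3
= 17 beats


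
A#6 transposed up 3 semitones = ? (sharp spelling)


Step by step:
A#6: chromatic position 10 in octave 6 → absolute = 6×12 + 10 = 82
Transpose up 3: 82 + 3 = 85
85 = 7×12 + 1 → C# in octave 7
Result = C#7


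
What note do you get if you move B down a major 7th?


Step by step:
major 7th: 7 letter names, 11 semitones
Letter: B - 6 → C
Pitch: B - 11 semitones, spelled as a C → C
= C


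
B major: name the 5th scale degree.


Major scale pattern: W-W-H-W-W-W-H (2-2-1-2-2-2-1 semitones)
Starting from B:
  B + 2 semitones → C#
  C# + 2 semitones → D#
  D# + 1 semitone → E
  E + 2 semitones → F#
  F# + 2 semitones → G#
  G# + 2 semitones → A#
  A# + 1 semitone → B
Scale: B C# D# E F# G# A#
Degree 5 = F#


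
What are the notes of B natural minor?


Working:
Natural minor scale pattern: W-H-W-W-H-W-W (2-1-2-2-1-2-2 semitones)
Starting from B:
  B + 2 semitones → C#
  C# + 1 semitone → D
  D + 2 semitones → E
  E + 2 semitones → F#
  F# + 1 semitone → G
  G + 2 semitones → A
  A + 2 semitones → B
Scale = B C# D E F# G A


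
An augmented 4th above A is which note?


Reasoning:
A 4th spans 4 letter names, so from A we land on D
An augmented 4th = 6 semitones above A
Spell D at that pitch: D#
= D#


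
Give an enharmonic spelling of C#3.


Enharmonic notes sound the same pitch but are spelled with different letter names
C# and Db name the same pitch class
= Db3
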